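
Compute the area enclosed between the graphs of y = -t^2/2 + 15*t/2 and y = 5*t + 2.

Set the curves equal: -t^2/2 + 15*t/2 = 5*t + 2, so -t^2/2 + 5*t/2 - 2 = 0, which factors as -(t - 4)*(t - 1)/2 = 0. The curves meet at t = 1, 4.
On [1, 4], y = -t^2/2 + 15*t/2 is on top; that piece has area ∫[1,4] (-t^2/2 + 5*t/2 - 2) dt = 9/4.

9/4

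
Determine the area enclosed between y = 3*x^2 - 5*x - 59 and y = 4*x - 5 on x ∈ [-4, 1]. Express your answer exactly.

333/2

The difference (3*x^2 - 5*x - 59) - (4*x - 5) = 3*x^2 - 9*x - 54 changes sign at x = -3 inside [-4, 1], so split the integral there.
∫[-4,-3] (3*x^2 - 9*x - 54) dx = 29/2.
∫[-3,1] (3*x^2 - 9*x - 54) dx = -152; the area of that piece is 152.
Total area = 29/2 + 152 = 333/2.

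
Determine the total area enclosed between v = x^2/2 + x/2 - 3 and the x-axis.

125/12

The curve meets the x-axis where x^2/2 + x/2 - 3 = 0, i.e. (x - 2)*(x + 3)/2 = 0, at x = -3, 2.
On [-3, 2] the curve lies below the axis; ∫[-3,2] (x^2/2 + x/2 - 3) dx = -125/12, giving area 125/12.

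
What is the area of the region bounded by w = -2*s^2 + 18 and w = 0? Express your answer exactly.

72

Set the curves equal: -2*s^2 + 18 = 0, so -2*s^2 + 18 = 0, which factors as -2*(s - 3)*(s + 3) = 0. The curves meet at s = -3, 3.
On [-3, 3], w = -2*s^2 + 18 is on top; that piece has area ∫[-3,3] (-2*s^2 + 18) ds = 72.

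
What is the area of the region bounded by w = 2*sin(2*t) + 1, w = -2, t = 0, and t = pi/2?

2 + 3*pi/2

On [0, pi/2], (2*sin(2*t) + 1) - (-2) = 2*sin(2*t) + 3 is ≥ 0 throughout, so the area is a single integral of |2*sin(2*t) + 3|.
∫[0,pi/2] (2*sin(2*t) + 3) dt = 2 + 3*pi/2.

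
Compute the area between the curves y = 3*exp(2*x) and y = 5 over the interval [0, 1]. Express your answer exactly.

The difference (3*exp(2*x)) - (5) = 3*exp(2*x) - 5 changes sign at x = -log(3)/2 + log(5)/2 inside [0, 1], so split the integral there.
∫[0,-log(3)/2 + log(5)/2] (3*exp(2*x) - 5) dx = log(9*sqrt(15)/125) + 1; the area of that piece is -1 + log(25*sqrt(15)/27).
∫[-log(3)/2 + log(5)/2,1] (3*exp(2*x) - 5) dx = -15/2 - 5*log(3)/2 + 5*log(5)/2 + 3*exp(2)/2.
Total area = (-1 + log(25*sqrt(15)/27)) + (-15/2 - 5*log(3)/2 + 5*log(5)/2 + 3*exp(2)/2) = -17/2 - 11*log(3)/2 + log(15)/2 + 9*log(5)/2 + 3*exp(2)/2.

-17/2 - 11*log(3)/2 + log(15)/2 + 9*log(5)/2 + 3*exp(2)/2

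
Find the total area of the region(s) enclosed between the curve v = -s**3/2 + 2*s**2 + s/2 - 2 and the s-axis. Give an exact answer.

253/24

The curve meets the s-axis where -s**3/2 + 2*s**2 + s/2 - 2 = 0, i.e. -(s - 4)*(s - 1)*(s + 1)/2 = 0, at s = -1, 1, 4.
On [-1, 1] the curve lies below the axis; ∫[-1,1] (-s**3/2 + 2*s**2 + s/2 - 2) ds = -8/3, giving area 8/3.
On [1, 4] the curve lies above the axis; ∫[1,4] (-s**3/2 + 2*s**2 + s/2 - 2) ds = 63/8, giving area 63/8.
Total area = 8/3 + 63/8 = 253/24.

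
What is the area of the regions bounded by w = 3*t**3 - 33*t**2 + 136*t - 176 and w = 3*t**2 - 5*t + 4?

3/2

Set the curves equal: 3*t**3 - 33*t**2 + 136*t - 176 = 3*t**2 - 5*t + 4, so 3*t**3 - 36*t**2 + 141*t - 180 = 0, which factors as 3*(t - 5)*(t - 4)*(t - 3) = 0. The curves meet at t = 3, 4, 5.
On [3, 4], w = 3*t**3 - 33*t**2 + 136*t - 176 is on top; that piece has area ∫[3,4] (3*t**3 - 36*t**2 + 141*t - 180) dt = 3/4.
On [4, 5], w = 3*t**2 - 5*t + 4 is on top; that piece has area ∫[4,5] (-(3*t**3 - 36*t**2 + 141*t - 180)) dt = 3/4.
Total enclosed area = 3/4 + 3/4 = 3/2.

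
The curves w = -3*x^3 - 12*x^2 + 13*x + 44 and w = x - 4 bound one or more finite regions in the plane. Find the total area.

148

Set the curves equal: -3*x^3 - 12*x^2 + 13*x + 44 = x - 4, so -3*x^3 - 12*x^2 + 12*x + 48 = 0, which factors as -3*(x - 2)*(x + 2)*(x + 4) = 0. The curves meet at x = -4, -2, 2.
On [-4, -2], w = x - 4 is on top; that piece has area ∫[-4,-2] (-(-3*x^3 - 12*x^2 + 12*x + 48)) dx = 20.
On [-2, 2], w = -3*x^3 - 12*x^2 + 13*x + 44 is on top; that piece has area ∫[-2,2] (-3*x^3 - 12*x^2 + 12*x + 48) dx = 128.
Total enclosed area = 20 + 128 = 148.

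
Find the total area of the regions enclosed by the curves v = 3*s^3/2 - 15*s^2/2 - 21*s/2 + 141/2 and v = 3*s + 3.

Set the curves equal: 3*s^3/2 - 15*s^2/2 - 21*s/2 + 141/2 = 3*s + 3, so 3*s^3/2 - 15*s^2/2 - 27*s/2 + 135/2 = 0, which factors as 3*(s - 5)*(s - 3)*(s + 3)/2 = 0. The curves meet at s = -3, 3, 5.
On [-3, 3], v = 3*s^3/2 - 15*s^2/2 - 21*s/2 + 141/2 is on top; that piece has area ∫[-3,3] (3*s^3/2 - 15*s^2/2 - 27*s/2 + 135/2) ds = 270.
On [3, 5], v = 3*s + 3 is on top; that piece has area ∫[3,5] (-(3*s^3/2 - 15*s^2/2 - 27*s/2 + 135/2)) ds = 14.
Total enclosed area = 270 + 14 = 284.

284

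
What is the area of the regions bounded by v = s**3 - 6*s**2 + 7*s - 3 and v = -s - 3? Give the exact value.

Set the curves equal: s**3 - 6*s**2 + 7*s - 3 = -s - 3, so s**3 - 6*s**2 + 8*s = 0, which factors as s*(s - 4)*(s - 2) = 0. The curves meet at s = 0, 2, 4.
On [0, 2], v = s**3 - 6*s**2 + 7*s - 3 is on top; that piece has area ∫[0,2] (s**3 - 6*s**2 + 8*s) ds = 4.
On [2, 4], v = -s - 3 is on top; that piece has area ∫[2,4] (-(s**3 - 6*s**2 + 8*s)) ds = 4.
Total enclosed area = 4 + 4 = 8.

8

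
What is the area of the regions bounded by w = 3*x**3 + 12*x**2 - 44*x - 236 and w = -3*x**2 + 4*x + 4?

5137/4

Set the curves equal: 3*x**3 + 12*x**2 - 44*x - 236 = -3*x**2 + 4*x + 4, so 3*x**3 + 15*x**2 - 48*x - 240 = 0, which factors as 3*(x - 4)*(x + 4)*(x + 5) = 0. The curves meet at x = -5, -4, 4.
On [-5, -4], w = 3*x**3 + 12*x**2 - 44*x - 236 is on top; that piece has area ∫[-5,-4] (3*x**3 + 15*x**2 - 48*x - 240) dx = 17/4.
On [-4, 4], w = -3*x**2 + 4*x + 4 is on top; that piece has area ∫[-4,4] (-(3*x**3 + 15*x**2 - 48*x - 240)) dx = 1280.
Total enclosed area = 17/4 + 1280 = 5137/4.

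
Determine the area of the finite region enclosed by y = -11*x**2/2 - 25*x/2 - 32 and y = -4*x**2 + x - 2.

Set the curves equal: -11*x**2/2 - 25*x/2 - 32 = -4*x**2 + x - 2, so -3*x**2/2 - 27*x/2 - 30 = 0, which factors as -3*(x + 4)*(x + 5)/2 = 0. The curves meet at x = -5, -4.
On [-5, -4], y = -11*x**2/2 - 25*x/2 - 32 is on top; that piece has area ∫[-5,-4] (-3*x**2/2 - 27*x/2 - 30) dx = 1/4.

1/4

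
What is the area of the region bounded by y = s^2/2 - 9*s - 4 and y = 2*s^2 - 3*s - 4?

Set the curves equal: s^2/2 - 9*s - 4 = 2*s^2 - 3*s - 4, so -3*s^2/2 - 6*s = 0, which factors as -3*s*(s + 4)/2 = 0. The curves meet at s = -4, 0.
On [-4, 0], y = s^2/2 - 9*s - 4 is on top; that piece has area ∫[-4,0] (-3*s^2/2 - 6*s) ds = 16.

16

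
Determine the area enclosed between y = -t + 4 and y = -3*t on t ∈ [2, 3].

9

On [2, 3], (-t + 4) - (-3*t) = 2*t + 4 is ≥ 0 throughout, so the area is a single integral of |2*t + 4|.
∫[2,3] (2*t + 4) dt = 9.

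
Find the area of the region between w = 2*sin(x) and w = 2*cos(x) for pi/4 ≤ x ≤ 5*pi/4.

4*sqrt(2)

On [pi/4, 5*pi/4], (2*sin(x)) - (2*cos(x)) = 2*sin(x) - 2*cos(x) is ≥ 0 throughout, so the area is a single integral of |2*sin(x) - 2*cos(x)|.
∫[pi/4,5*pi/4] (2*sin(x) - 2*cos(x)) dx = 4*sqrt(2).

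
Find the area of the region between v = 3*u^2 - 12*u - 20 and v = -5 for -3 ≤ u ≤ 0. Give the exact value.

The difference (3*u^2 - 12*u - 20) - (-5) = 3*u^2 - 12*u - 15 changes sign at u = -1 inside [-3, 0], so split the integral there.
∫[-3,-1] (3*u^2 - 12*u - 15) du = 44.
∫[-1,0] (3*u^2 - 12*u - 15) du = -8; the area of that piece is 8.
Total area = 44 + 8 = 52.

52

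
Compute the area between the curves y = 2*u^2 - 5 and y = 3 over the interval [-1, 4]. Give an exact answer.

The difference (2*u^2 - 5) - (3) = 2*u^2 - 8 changes sign at u = 2 inside [-1, 4], so split the integral there.
∫[-1,2] (2*u^2 - 8) du = -18; the area of that piece is 18.
∫[2,4] (2*u^2 - 8) du = 64/3.
Total area = 18 + 64/3 = 118/3.

118/3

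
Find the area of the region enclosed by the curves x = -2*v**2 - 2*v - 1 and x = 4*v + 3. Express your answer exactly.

1/3

Both boundary curves give x as a function of v, so integrate with respect to v. Setting them equal: -2*v**2 - 6*v - 4 = 0, i.e. -2*(v + 1)*(v + 2) = 0, so they meet at v = -2, -1.
For v in [-2, -1], x = -2*v**2 - 2*v - 1 is on the right; area = ∫[-2,-1] (-2*v**2 - 6*v - 4) dv = 1/3.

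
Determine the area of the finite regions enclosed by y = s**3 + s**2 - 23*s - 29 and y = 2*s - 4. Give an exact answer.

Set the curves equal: s**3 + s**2 - 23*s - 29 = 2*s - 4, so s**3 + s**2 - 25*s - 25 = 0, which factors as (s - 5)*(s + 1)*(s + 5) = 0. The curves meet at s = -5, -1, 5.
On [-5, -1], y = s**3 + s**2 - 23*s - 29 is on top; that piece has area ∫[-5,-1] (s**3 + s**2 - 25*s - 25) ds = 256/3.
On [-1, 5], y = 2*s - 4 is on top; that piece has area ∫[-1,5] (-(s**3 + s**2 - 25*s - 25)) ds = 252.
Total enclosed area = 256/3 + 252 = 1012/3.

1012/3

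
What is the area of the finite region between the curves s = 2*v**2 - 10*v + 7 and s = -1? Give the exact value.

Both boundary curves give s as a function of v, so integrate with respect to v. Setting them equal: 2*v**2 - 10*v + 8 = 0, i.e. 2*(v - 4)*(v - 1) = 0, so they meet at v = 1, 4.
For v in [1, 4], s = 2*v**2 - 10*v + 7 is on the left; area = ∫[1,4] (-(2*v**2 - 10*v + 8)) dv = 9.

9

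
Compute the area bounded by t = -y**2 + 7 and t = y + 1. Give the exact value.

Both boundary curves give t as a function of y, so integrate with respect to y. Setting them equal: -y**2 - y + 6 = 0, i.e. -(y - 2)*(y + 3) = 0, so they meet at y = -3, 2.
For y in [-3, 2], t = -y**2 + 7 is on the right; area = ∫[-3,2] (-y**2 - y + 6) dy = 125/6.

125/6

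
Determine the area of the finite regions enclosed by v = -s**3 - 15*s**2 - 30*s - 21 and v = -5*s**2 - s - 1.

Set the curves equal: -s**3 - 15*s**2 - 30*s - 21 = -5*s**2 - s - 1, so -s**3 - 10*s**2 - 29*s - 20 = 0, which factors as -(s + 1)*(s + 4)*(s + 5) = 0. The curves meet at s = -5, -4, -1.
On [-5, -4], v = -5*s**2 - s - 1 is on top; that piece has area ∫[-5,-4] (-(-s**3 - 10*s**2 - 29*s - 20)) ds = 7/12.
On [-4, -1], v = -s**3 - 15*s**2 - 30*s - 21 is on top; that piece has area ∫[-4,-1] (-s**3 - 10*s**2 - 29*s - 20) ds = 45/4.
Total enclosed area = 7/12 + 45/4 = 71/6.

71/6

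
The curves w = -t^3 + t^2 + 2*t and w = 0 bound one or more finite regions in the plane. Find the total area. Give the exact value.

Set the curves equal: -t^3 + t^2 + 2*t = 0, so -t^3 + t^2 + 2*t = 0, which factors as -t*(t - 2)*(t + 1) = 0. The curves meet at t = -1, 0, 2.
On [-1, 0], w = 0 is on top; that piece has area ∫[-1,0] (-(-t^3 + t^2 + 2*t)) dt = 5/12.
On [0, 2], w = -t^3 + t^2 + 2*t is on top; that piece has area ∫[0,2] (-t^3 + t^2 + 2*t) dt = 8/3.
Total enclosed area = 5/12 + 8/3 = 37/12.

37/12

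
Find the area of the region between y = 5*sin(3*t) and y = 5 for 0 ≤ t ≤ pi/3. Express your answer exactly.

-10/3 + 5*pi/3

On [0, pi/3], (5*sin(3*t)) - (5) = 5*sin(3*t) - 5 is ≤ 0 throughout, so the area is a single integral of |5*sin(3*t) - 5|.
∫[0,pi/3] (5*sin(3*t) - 5) dt = 10/3 - 5*pi/3; the area of that piece is -10/3 + 5*pi/3.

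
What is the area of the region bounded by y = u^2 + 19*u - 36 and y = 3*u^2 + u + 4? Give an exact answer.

Set the curves equal: u^2 + 19*u - 36 = 3*u^2 + u + 4, so -2*u^2 + 18*u - 40 = 0, which factors as -2*(u - 5)*(u - 4) = 0. The curves meet at u = 4, 5.
On [4, 5], y = u^2 + 19*u - 36 is on top; that piece has area ∫[4,5] (-2*u^2 + 18*u - 40) du = 1/3.

1/3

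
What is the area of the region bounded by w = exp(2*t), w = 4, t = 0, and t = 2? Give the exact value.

The difference (exp(2*t)) - (4) = exp(2*t) - 4 changes sign at t = log(2) inside [0, 2], so split the integral there.
∫[0,log(2)] (exp(2*t) - 4) dt = 3/2 - log(16); the area of that piece is -3/2 + log(16).
∫[log(2),2] (exp(2*t) - 4) dt = -10 + 4*log(2) + exp(4)/2.
Total area = (-3/2 + log(16)) + (-10 + 4*log(2) + exp(4)/2) = -23/2 + 8*log(2) + exp(4)/2.

-23/2 + 8*log(2) + exp(4)/2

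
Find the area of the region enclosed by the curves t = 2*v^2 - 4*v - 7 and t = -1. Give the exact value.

Both boundary curves give t as a function of v, so integrate with respect to v. Setting them equal: 2*v^2 - 4*v - 6 = 0, i.e. 2*(v - 3)*(v + 1) = 0, so they meet at v = -1, 3.
For v in [-1, 3], t = 2*v^2 - 4*v - 7 is on the left; area = ∫[-1,3] (-(2*v^2 - 4*v - 6)) dv = 64/3.

64/3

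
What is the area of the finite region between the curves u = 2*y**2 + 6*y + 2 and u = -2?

Both boundary curves give u as a function of y, so integrate with respect to y. Setting them equal: 2*y**2 + 6*y + 4 = 0, i.e. 2*(y + 1)*(y + 2) = 0, so they meet at y = -2, -1.
For y in [-2, -1], u = 2*y**2 + 6*y + 2 is on the left; area = ∫[-2,-1] (-(2*y**2 + 6*y + 4)) dy = 1/3.

1/3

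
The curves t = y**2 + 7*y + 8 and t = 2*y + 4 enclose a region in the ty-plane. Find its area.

Both boundary curves give t as a function of y, so integrate with respect to y. Setting them equal: y**2 + 5*y + 4 = 0, i.e. (y + 1)*(y + 4) = 0, so they meet at y = -4, -1.
For y in [-4, -1], t = y**2 + 7*y + 8 is on the left; area = ∫[-4,-1] (-(y**2 + 5*y + 4)) dy = 9/2.

9/2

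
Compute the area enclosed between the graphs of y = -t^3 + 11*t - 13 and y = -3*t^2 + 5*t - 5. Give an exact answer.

81/2

Set the curves equal: -t^3 + 11*t - 13 = -3*t^2 + 5*t - 5, so -t^3 + 3*t^2 + 6*t - 8 = 0, which factors as -(t - 4)*(t - 1)*(t + 2) = 0. The curves meet at t = -2, 1, 4.
On [-2, 1], y = -3*t^2 + 5*t - 5 is on top; that piece has area ∫[-2,1] (-(-t^3 + 3*t^2 + 6*t - 8)) dt = 81/4.
On [1, 4], y = -t^3 + 11*t - 13 is on top; that piece has area ∫[1,4] (-t^3 + 3*t^2 + 6*t - 8) dt = 81/4.
Total enclosed area = 81/4 + 81/4 = 81/2.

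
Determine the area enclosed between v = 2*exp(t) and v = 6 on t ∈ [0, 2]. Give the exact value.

The difference (2*exp(t)) - (6) = 2*exp(t) - 6 changes sign at t = log(3) inside [0, 2], so split the integral there.
∫[0,log(3)] (2*exp(t) - 6) dt = 4 - log(729); the area of that piece is -4 + log(729).
∫[log(3),2] (2*exp(t) - 6) dt = -18 + 6*log(3) + 2*exp(2).
Total area = (-4 + log(729)) + (-18 + 6*log(3) + 2*exp(2)) = -22 + 12*log(3) + 2*exp(2).

-22 + 12*log(3) + 2*exp(2)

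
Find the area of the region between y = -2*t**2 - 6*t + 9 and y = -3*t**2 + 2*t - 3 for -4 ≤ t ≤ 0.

On [-4, 0], (-2*t**2 - 6*t + 9) - (-3*t**2 + 2*t - 3) = t**2 - 8*t + 12 is ≥ 0 throughout, so the area is a single integral of |t**2 - 8*t + 12|.
∫[-4,0] (t**2 - 8*t + 12) dt = 400/3.

400/3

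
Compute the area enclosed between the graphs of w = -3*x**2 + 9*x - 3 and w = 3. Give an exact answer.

1/2

Set the curves equal: -3*x**2 + 9*x - 3 = 3, so -3*x**2 + 9*x - 6 = 0, which factors as -3*(x - 2)*(x - 1) = 0. The curves meet at x = 1, 2.
On [1, 2], w = -3*x**2 + 9*x - 3 is on top; that piece has area ∫[1,2] (-3*x**2 + 9*x - 6) dx = 1/2.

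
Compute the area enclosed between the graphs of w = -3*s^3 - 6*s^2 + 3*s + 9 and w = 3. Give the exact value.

37/4

Set the curves equal: -3*s^3 - 6*s^2 + 3*s + 9 = 3, so -3*s^3 - 6*s^2 + 3*s + 6 = 0, which factors as -3*(s - 1)*(s + 1)*(s + 2) = 0. The curves meet at s = -2, -1, 1.
On [-2, -1], w = 3 is on top; that piece has area ∫[-2,-1] (-(-3*s^3 - 6*s^2 + 3*s + 6)) ds = 5/4.
On [-1, 1], w = -3*s^3 - 6*s^2 + 3*s + 9 is on top; that piece has area ∫[-1,1] (-3*s^3 - 6*s^2 + 3*s + 6) ds = 8.
Total enclosed area = 5/4 + 8 = 37/4.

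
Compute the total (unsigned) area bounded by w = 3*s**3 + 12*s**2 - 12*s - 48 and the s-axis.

148

The curve meets the s-axis where 3*s**3 + 12*s**2 - 12*s - 48 = 0, i.e. 3*(s - 2)*(s + 2)*(s + 4) = 0, at s = -4, -2, 2.
On [-4, -2] the curve lies above the axis; ∫[-4,-2] (3*s**3 + 12*s**2 - 12*s - 48) ds = 20, giving area 20.
On [-2, 2] the curve lies below the axis; ∫[-2,2] (3*s**3 + 12*s**2 - 12*s - 48) ds = -128, giving area 128.
Total area = 20 + 128 = 148.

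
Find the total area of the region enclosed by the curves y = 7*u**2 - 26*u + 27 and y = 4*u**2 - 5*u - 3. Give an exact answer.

27/2

Set the curves equal: 7*u**2 - 26*u + 27 = 4*u**2 - 5*u - 3, so 3*u**2 - 21*u + 30 = 0, which factors as 3*(u - 5)*(u - 2) = 0. The curves meet at u = 2, 5.
On [2, 5], y = 4*u**2 - 5*u - 3 is on top; that piece has area ∫[2,5] (-(3*u**2 - 21*u + 30)) du = 27/2.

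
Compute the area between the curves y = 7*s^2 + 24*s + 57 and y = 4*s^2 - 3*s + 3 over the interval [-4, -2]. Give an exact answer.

The difference (7*s^2 + 24*s + 57) - (4*s^2 - 3*s + 3) = 3*s^2 + 27*s + 54 changes sign at s = -3 inside [-4, -2], so split the integral there.
∫[-4,-3] (3*s^2 + 27*s + 54) ds = -7/2; the area of that piece is 7/2.
∫[-3,-2] (3*s^2 + 27*s + 54) ds = 11/2.
Total area = 7/2 + 11/2 = 9.

9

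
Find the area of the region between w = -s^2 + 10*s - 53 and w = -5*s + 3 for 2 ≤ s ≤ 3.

149/6

On [2, 3], (-s^2 + 10*s - 53) - (-5*s + 3) = -s^2 + 15*s - 56 is ≤ 0 throughout, so the area is a single integral of |-s^2 + 15*s - 56|.
∫[2,3] (-s^2 + 15*s - 56) ds = -149/6; the area of that piece is 149/6.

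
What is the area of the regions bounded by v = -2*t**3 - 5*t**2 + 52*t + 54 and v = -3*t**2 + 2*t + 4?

Set the curves equal: -2*t**3 - 5*t**2 + 52*t + 54 = -3*t**2 + 2*t + 4, so -2*t**3 - 2*t**2 + 50*t + 50 = 0, which factors as -2*(t - 5)*(t + 1)*(t + 5) = 0. The curves meet at t = -5, -1, 5.
On [-5, -1], v = -3*t**2 + 2*t + 4 is on top; that piece has area ∫[-5,-1] (-(-2*t**3 - 2*t**2 + 50*t + 50)) dt = 512/3.
On [-1, 5], v = -2*t**3 - 5*t**2 + 52*t + 54 is on top; that piece has area ∫[-1,5] (-2*t**3 - 2*t**2 + 50*t + 50) dt = 504.
Total enclosed area = 512/3 + 504 = 2024/3.

2024/3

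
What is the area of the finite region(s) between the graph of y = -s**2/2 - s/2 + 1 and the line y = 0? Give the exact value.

9/4

The curve meets the s-axis where -s**2/2 - s/2 + 1 = 0, i.e. -(s - 1)*(s + 2)/2 = 0, at s = -2, 1.
On [-2, 1] the curve lies above the axis; ∫[-2,1] (-s**2/2 - s/2 + 1) ds = 9/4, giving area 9/4.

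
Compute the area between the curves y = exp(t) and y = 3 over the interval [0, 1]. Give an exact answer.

On [0, 1], (exp(t)) - (3) = exp(t) - 3 is ≤ 0 throughout, so the area is a single integral of |exp(t) - 3|.
∫[0,1] (exp(t) - 3) dt = -4 + exp(1); the area of that piece is 4 - exp(1).

4 - exp(1)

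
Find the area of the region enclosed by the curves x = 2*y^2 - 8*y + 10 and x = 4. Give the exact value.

8/3

Both boundary curves give x as a function of y, so integrate with respect to y. Setting them equal: 2*y^2 - 8*y + 6 = 0, i.e. 2*(y - 3)*(y - 1) = 0, so they meet at y = 1, 3.
For y in [1, 3], x = 2*y^2 - 8*y + 10 is on the left; area = ∫[1,3] (-(2*y^2 - 8*y + 6)) dy = 8/3.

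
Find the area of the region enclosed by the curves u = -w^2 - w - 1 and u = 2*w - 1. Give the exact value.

9/2

Both boundary curves give u as a function of w, so integrate with respect to w. Setting them equal: -w^2 - 3*w = 0, i.e. -w*(w + 3) = 0, so they meet at w = -3, 0.
For w in [-3, 0], u = -w^2 - w - 1 is on the right; area = ∫[-3,0] (-w^2 - 3*w) dw = 9/2.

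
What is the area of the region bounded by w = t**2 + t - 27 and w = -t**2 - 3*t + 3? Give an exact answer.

Set the curves equal: t**2 + t - 27 = -t**2 - 3*t + 3, so 2*t**2 + 4*t - 30 = 0, which factors as 2*(t - 3)*(t + 5) = 0. The curves meet at t = -5, 3.
On [-5, 3], w = -t**2 - 3*t + 3 is on top; that piece has area ∫[-5,3] (-(2*t**2 + 4*t - 30)) dt = 512/3.

512/3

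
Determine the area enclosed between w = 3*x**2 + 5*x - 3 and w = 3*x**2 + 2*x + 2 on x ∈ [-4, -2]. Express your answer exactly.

28

On [-4, -2], (3*x**2 + 5*x - 3) - (3*x**2 + 2*x + 2) = 3*x - 5 is ≤ 0 throughout, so the area is a single integral of |3*x - 5|.
∫[-4,-2] (3*x - 5) dx = -28; the area of that piece is 28.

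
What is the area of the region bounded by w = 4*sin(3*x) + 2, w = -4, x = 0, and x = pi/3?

On [0, pi/3], (4*sin(3*x) + 2) - (-4) = 4*sin(3*x) + 6 is ≥ 0 throughout, so the area is a single integral of |4*sin(3*x) + 6|.
∫[0,pi/3] (4*sin(3*x) + 6) dx = 8/3 + 2*pi.

8/3 + 2*pi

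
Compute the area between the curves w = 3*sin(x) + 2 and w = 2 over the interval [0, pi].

On [0, pi], (3*sin(x) + 2) - (2) = 3*sin(x) is ≥ 0 throughout, so the area is a single integral of |3*sin(x)|.
∫[0,pi] (3*sin(x)) dx = 6.

6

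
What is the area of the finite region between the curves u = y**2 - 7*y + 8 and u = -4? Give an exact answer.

1/6

Both boundary curves give u as a function of y, so integrate with respect to y. Setting them equal: y**2 - 7*y + 12 = 0, i.e. (y - 4)*(y - 3) = 0, so they meet at y = 3, 4.
For y in [3, 4], u = y**2 - 7*y + 8 is on the left; area = ∫[3,4] (-(y**2 - 7*y + 12)) dy = 1/6.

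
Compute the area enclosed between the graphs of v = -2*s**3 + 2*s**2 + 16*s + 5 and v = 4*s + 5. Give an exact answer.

253/6

Set the curves equal: -2*s**3 + 2*s**2 + 16*s + 5 = 4*s + 5, so -2*s**3 + 2*s**2 + 12*s = 0, which factors as -2*s*(s - 3)*(s + 2) = 0. The curves meet at s = -2, 0, 3.
On [-2, 0], v = 4*s + 5 is on top; that piece has area ∫[-2,0] (-(-2*s**3 + 2*s**2 + 12*s)) ds = 32/3.
On [0, 3], v = -2*s**3 + 2*s**2 + 16*s + 5 is on top; that piece has area ∫[0,3] (-2*s**3 + 2*s**2 + 12*s) ds = 63/2.
Total enclosed area = 32/3 + 63/2 = 253/6.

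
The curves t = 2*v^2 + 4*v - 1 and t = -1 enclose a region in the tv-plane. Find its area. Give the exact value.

Both boundary curves give t as a function of v, so integrate with respect to v. Setting them equal: 2*v^2 + 4*v = 0, i.e. 2*v*(v + 2) = 0, so they meet at v = -2, 0.
For v in [-2, 0], t = 2*v^2 + 4*v - 1 is on the left; area = ∫[-2,0] (-(2*v^2 + 4*v)) dv = 8/3.

8/3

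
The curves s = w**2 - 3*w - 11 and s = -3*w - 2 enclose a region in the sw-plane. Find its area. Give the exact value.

36

Both boundary curves give s as a function of w, so integrate with respect to w. Setting them equal: w**2 - 9 = 0, i.e. (w - 3)*(w + 3) = 0, so they meet at w = -3, 3.
For w in [-3, 3], s = w**2 - 3*w - 11 is on the left; area = ∫[-3,3] (-(w**2 - 9)) dw = 36.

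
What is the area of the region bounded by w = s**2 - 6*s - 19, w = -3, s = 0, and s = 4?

On [0, 4], (s**2 - 6*s - 19) - (-3) = s**2 - 6*s - 16 is ≤ 0 throughout, so the area is a single integral of |s**2 - 6*s - 16|.
∫[0,4] (s**2 - 6*s - 16) ds = -272/3; the area of that piece is 272/3.

272/3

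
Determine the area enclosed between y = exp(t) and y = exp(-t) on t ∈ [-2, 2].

-4 + 2*exp(-2) + 2*exp(2)

The difference (exp(t)) - (exp(-t)) = exp(t) - exp(-t) changes sign at t = 0 inside [-2, 2], so split the integral there.
∫[-2,0] (exp(t) - exp(-t)) dt = -exp(2) - exp(-2) + 2; the area of that piece is -2 + exp(-2) + exp(2).
∫[0,2] (exp(t) - exp(-t)) dt = -2 + exp(-2) + exp(2).
Total area = (-2 + exp(-2) + exp(2)) + (-2 + exp(-2) + exp(2)) = -4 + 2*exp(-2) + 2*exp(2).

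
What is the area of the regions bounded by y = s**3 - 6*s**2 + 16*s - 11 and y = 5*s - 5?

Set the curves equal: s**3 - 6*s**2 + 16*s - 11 = 5*s - 5, so s**3 - 6*s**2 + 11*s - 6 = 0, which factors as (s - 3)*(s - 2)*(s - 1) = 0. The curves meet at s = 1, 2, 3.
On [1, 2], y = s**3 - 6*s**2 + 16*s - 11 is on top; that piece has area ∫[1,2] (s**3 - 6*s**2 + 11*s - 6) ds = 1/4.
On [2, 3], y = 5*s - 5 is on top; that piece has area ∫[2,3] (-(s**3 - 6*s**2 + 11*s - 6)) ds = 1/4.
Total enclosed area = 1/4 + 1/4 = 1/2.

1/2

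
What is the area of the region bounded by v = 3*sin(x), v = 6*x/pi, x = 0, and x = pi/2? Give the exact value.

On [0, pi/2], (3*sin(x)) - (6*x/pi) = -6*x/pi + 3*sin(x) is ≥ 0 throughout, so the area is a single integral of |-6*x/pi + 3*sin(x)|.
∫[0,pi/2] (-6*x/pi + 3*sin(x)) dx = 3 - 3*pi/4.

3 - 3*pi/4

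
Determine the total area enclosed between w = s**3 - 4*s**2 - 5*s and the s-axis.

443/6

The curve meets the s-axis where s**3 - 4*s**2 - 5*s = 0, i.e. s*(s - 5)*(s + 1) = 0, at s = -1, 0, 5.
On [-1, 0] the curve lies above the axis; ∫[-1,0] (s**3 - 4*s**2 - 5*s) ds = 11/12, giving area 11/12.
On [0, 5] the curve lies below the axis; ∫[0,5] (s**3 - 4*s**2 - 5*s) ds = -875/12, giving area 875/12.
Total area = 11/12 + 875/12 = 443/6.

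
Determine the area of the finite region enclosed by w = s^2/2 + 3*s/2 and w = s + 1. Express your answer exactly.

9/4

Set the curves equal: s^2/2 + 3*s/2 = s + 1, so s^2/2 + s/2 - 1 = 0, which factors as (s - 1)*(s + 2)/2 = 0. The curves meet at s = -2, 1.
On [-2, 1], w = s + 1 is on top; that piece has area ∫[-2,1] (-(s^2/2 + s/2 - 1)) ds = 9/4.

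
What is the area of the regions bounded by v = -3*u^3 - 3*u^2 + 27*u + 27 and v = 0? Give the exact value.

148

Set the curves equal: -3*u^3 - 3*u^2 + 27*u + 27 = 0, so -3*u^3 - 3*u^2 + 27*u + 27 = 0, which factors as -3*(u - 3)*(u + 1)*(u + 3) = 0. The curves meet at u = -3, -1, 3.
On [-3, -1], v = 0 is on top; that piece has area ∫[-3,-1] (-(-3*u^3 - 3*u^2 + 27*u + 27)) du = 20.
On [-1, 3], v = -3*u^3 - 3*u^2 + 27*u + 27 is on top; that piece has area ∫[-1,3] (-3*u^3 - 3*u^2 + 27*u + 27) du = 128.
Total enclosed area = 20 + 128 = 148.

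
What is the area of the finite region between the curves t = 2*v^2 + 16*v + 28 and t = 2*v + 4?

1/3

Both boundary curves give t as a function of v, so integrate with respect to v. Setting them equal: 2*v^2 + 14*v + 24 = 0, i.e. 2*(v + 3)*(v + 4) = 0, so they meet at v = -4, -3.
For v in [-4, -3], t = 2*v^2 + 16*v + 28 is on the left; area = ∫[-4,-3] (-(2*v^2 + 14*v + 24)) dv = 1/3.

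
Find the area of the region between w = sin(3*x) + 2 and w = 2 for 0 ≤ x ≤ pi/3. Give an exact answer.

On [0, pi/3], (sin(3*x) + 2) - (2) = sin(3*x) is ≥ 0 throughout, so the area is a single integral of |sin(3*x)|.
∫[0,pi/3] (sin(3*x)) dx = 2/3.

2/3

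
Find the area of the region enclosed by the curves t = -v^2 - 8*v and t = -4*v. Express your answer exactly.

Both boundary curves give t as a function of v, so integrate with respect to v. Setting them equal: -v^2 - 4*v = 0, i.e. -v*(v + 4) = 0, so they meet at v = -4, 0.
For v in [-4, 0], t = -v^2 - 8*v is on the right; area = ∫[-4,0] (-v^2 - 4*v) dv = 32/3.

32/3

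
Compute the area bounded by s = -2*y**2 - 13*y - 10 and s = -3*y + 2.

1/3

Both boundary curves give s as a function of y, so integrate with respect to y. Setting them equal: -2*y**2 - 10*y - 12 = 0, i.e. -2*(y + 2)*(y + 3) = 0, so they meet at y = -3, -2.
For y in [-3, -2], s = -2*y**2 - 13*y - 10 is on the right; area = ∫[-3,-2] (-2*y**2 - 10*y - 12) dy = 1/3.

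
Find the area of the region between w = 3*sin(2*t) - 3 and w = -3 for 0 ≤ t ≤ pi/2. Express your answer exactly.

3

On [0, pi/2], (3*sin(2*t) - 3) - (-3) = 3*sin(2*t) is ≥ 0 throughout, so the area is a single integral of |3*sin(2*t)|.
∫[0,pi/2] (3*sin(2*t)) dt = 3.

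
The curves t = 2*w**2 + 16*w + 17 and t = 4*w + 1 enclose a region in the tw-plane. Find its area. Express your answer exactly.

Both boundary curves give t as a function of w, so integrate with respect to w. Setting them equal: 2*w**2 + 12*w + 16 = 0, i.e. 2*(w + 2)*(w + 4) = 0, so they meet at w = -4, -2.
For w in [-4, -2], t = 2*w**2 + 16*w + 17 is on the left; area = ∫[-4,-2] (-(2*w**2 + 12*w + 16)) dw = 8/3.

8/3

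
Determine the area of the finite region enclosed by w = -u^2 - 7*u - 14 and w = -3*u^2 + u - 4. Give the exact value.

72

Set the curves equal: -u^2 - 7*u - 14 = -3*u^2 + u - 4, so 2*u^2 - 8*u - 10 = 0, which factors as 2*(u - 5)*(u + 1) = 0. The curves meet at u = -1, 5.
On [-1, 5], w = -3*u^2 + u - 4 is on top; that piece has area ∫[-1,5] (-(2*u^2 - 8*u - 10)) du = 72.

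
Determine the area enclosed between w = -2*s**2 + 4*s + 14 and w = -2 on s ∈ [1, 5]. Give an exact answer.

The difference (-2*s**2 + 4*s + 14) - (-2) = -2*s**2 + 4*s + 16 changes sign at s = 4 inside [1, 5], so split the integral there.
∫[1,4] (-2*s**2 + 4*s + 16) ds = 36.
∫[4,5] (-2*s**2 + 4*s + 16) ds = -20/3; the area of that piece is 20/3.
Total area = 36 + 20/3 = 128/3.

128/3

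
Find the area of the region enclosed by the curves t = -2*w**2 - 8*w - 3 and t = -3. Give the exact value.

64/3

Both boundary curves give t as a function of w, so integrate with respect to w. Setting them equal: -2*w**2 - 8*w = 0, i.e. -2*w*(w + 4) = 0, so they meet at w = -4, 0.
For w in [-4, 0], t = -2*w**2 - 8*w - 3 is on the right; area = ∫[-4,0] (-2*w**2 - 8*w) dw = 64/3.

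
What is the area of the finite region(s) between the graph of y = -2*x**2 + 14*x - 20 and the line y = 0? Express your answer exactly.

9

The curve meets the x-axis where -2*x**2 + 14*x - 20 = 0, i.e. -2*(x - 5)*(x - 2) = 0, at x = 2, 5.
On [2, 5] the curve lies above the axis; ∫[2,5] (-2*x**2 + 14*x - 20) dx = 9, giving area 9.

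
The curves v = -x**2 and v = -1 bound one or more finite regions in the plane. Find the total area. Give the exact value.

Set the curves equal: -x**2 = -1, so -x**2 + 1 = 0, which factors as -(x - 1)*(x + 1) = 0. The curves meet at x = -1, 1.
On [-1, 1], v = -x**2 is on top; that piece has area ∫[-1,1] (-x**2 + 1) dx = 4/3.

4/3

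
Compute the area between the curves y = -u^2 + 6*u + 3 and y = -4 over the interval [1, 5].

176/3

On [1, 5], (-u^2 + 6*u + 3) - (-4) = -u^2 + 6*u + 7 is ≥ 0 throughout, so the area is a single integral of |-u^2 + 6*u + 7|.
∫[1,5] (-u^2 + 6*u + 7) du = 176/3.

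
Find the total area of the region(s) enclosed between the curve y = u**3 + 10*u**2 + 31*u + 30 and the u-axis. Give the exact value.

The curve meets the u-axis where u**3 + 10*u**2 + 31*u + 30 = 0, i.e. (u + 2)*(u + 3)*(u + 5) = 0, at u = -5, -3, -2.
On [-5, -3] the curve lies above the axis; ∫[-5,-3] (u**3 + 10*u**2 + 31*u + 30) du = 8/3, giving area 8/3.
On [-3, -2] the curve lies below the axis; ∫[-3,-2] (u**3 + 10*u**2 + 31*u + 30) du = -5/12, giving area 5/12.
Total area = 8/3 + 5/12 = 37/12.

37/12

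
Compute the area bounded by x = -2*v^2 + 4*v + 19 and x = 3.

Both boundary curves give x as a function of v, so integrate with respect to v. Setting them equal: -2*v^2 + 4*v + 16 = 0, i.e. -2*(v - 4)*(v + 2) = 0, so they meet at v = -2, 4.
For v in [-2, 4], x = -2*v^2 + 4*v + 19 is on the right; area = ∫[-2,4] (-2*v^2 + 4*v + 16) dv = 72.

72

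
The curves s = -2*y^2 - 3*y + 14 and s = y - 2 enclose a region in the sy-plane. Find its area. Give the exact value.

Both boundary curves give s as a function of y, so integrate with respect to y. Setting them equal: -2*y^2 - 4*y + 16 = 0, i.e. -2*(y - 2)*(y + 4) = 0, so they meet at y = -4, 2.
For y in [-4, 2], s = -2*y^2 - 3*y + 14 is on the right; area = ∫[-4,2] (-2*y^2 - 4*y + 16) dy = 72.

72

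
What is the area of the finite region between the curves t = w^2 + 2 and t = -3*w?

1/6

Both boundary curves give t as a function of w, so integrate with respect to w. Setting them equal: w^2 + 3*w + 2 = 0, i.e. (w + 1)*(w + 2) = 0, so they meet at w = -2, -1.
For w in [-2, -1], t = w^2 + 2 is on the left; area = ∫[-2,-1] (-(w^2 + 3*w + 2)) dw = 1/6.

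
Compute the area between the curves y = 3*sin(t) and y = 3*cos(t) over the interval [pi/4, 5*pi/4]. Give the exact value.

On [pi/4, 5*pi/4], (3*sin(t)) - (3*cos(t)) = 3*sin(t) - 3*cos(t) is ≥ 0 throughout, so the area is a single integral of |3*sin(t) - 3*cos(t)|.
∫[pi/4,5*pi/4] (3*sin(t) - 3*cos(t)) dt = 6*sqrt(2).

6*sqrt(2)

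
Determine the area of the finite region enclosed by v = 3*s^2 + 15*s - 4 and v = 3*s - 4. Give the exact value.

Set the curves equal: 3*s^2 + 15*s - 4 = 3*s - 4, so 3*s^2 + 12*s = 0, which factors as 3*s*(s + 4) = 0. The curves meet at s = -4, 0.
On [-4, 0], v = 3*s - 4 is on top; that piece has area ∫[-4,0] (-(3*s^2 + 12*s)) ds = 32.

32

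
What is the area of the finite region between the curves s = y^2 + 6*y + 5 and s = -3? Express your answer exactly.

Both boundary curves give s as a function of y, so integrate with respect to y. Setting them equal: y^2 + 6*y + 8 = 0, i.e. (y + 2)*(y + 4) = 0, so they meet at y = -4, -2.
For y in [-4, -2], s = y^2 + 6*y + 5 is on the left; area = ∫[-4,-2] (-(y^2 + 6*y + 8)) dy = 4/3.

4/3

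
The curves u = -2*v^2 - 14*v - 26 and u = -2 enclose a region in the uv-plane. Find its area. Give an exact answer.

Both boundary curves give u as a function of v, so integrate with respect to v. Setting them equal: -2*v^2 - 14*v - 24 = 0, i.e. -2*(v + 3)*(v + 4) = 0, so they meet at v = -4, -3.
For v in [-4, -3], u = -2*v^2 - 14*v - 26 is on the right; area = ∫[-4,-3] (-2*v^2 - 14*v - 24) dv = 1/3.

1/3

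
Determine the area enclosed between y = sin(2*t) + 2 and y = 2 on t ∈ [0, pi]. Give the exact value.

The difference (sin(2*t) + 2) - (2) = sin(2*t) changes sign at t = pi/2 inside [0, pi], so split the integral there.
∫[0,pi/2] (sin(2*t)) dt = 1.
∫[pi/2,pi] (sin(2*t)) dt = -1; the area of that piece is 1.
Total area = 1 + 1 = 2.

2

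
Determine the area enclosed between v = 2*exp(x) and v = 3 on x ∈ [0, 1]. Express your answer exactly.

-7 - 6*log(2) + 2*exp(1) + 6*log(3)

The difference (2*exp(x)) - (3) = 2*exp(x) - 3 changes sign at x = log(3/2) inside [0, 1], so split the integral there.
∫[0,log(3/2)] (2*exp(x) - 3) dx = log(8/27) + 1; the area of that piece is -1 + log(27/8).
∫[log(3/2),1] (2*exp(x) - 3) dx = -6 - 3*log(2) + 3*log(3) + 2*exp(1).
Total area = (-1 + log(27/8)) + (-6 - 3*log(2) + 3*log(3) + 2*exp(1)) = -7 - 6*log(2) + 2*exp(1) + 6*log(3).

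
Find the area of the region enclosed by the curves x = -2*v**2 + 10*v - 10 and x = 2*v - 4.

8/3

Both boundary curves give x as a function of v, so integrate with respect to v. Setting them equal: -2*v**2 + 8*v - 6 = 0, i.e. -2*(v - 3)*(v - 1) = 0, so they meet at v = 1, 3.
For v in [1, 3], x = -2*v**2 + 10*v - 10 is on the right; area = ∫[1,3] (-2*v**2 + 8*v - 6) dv = 8/3.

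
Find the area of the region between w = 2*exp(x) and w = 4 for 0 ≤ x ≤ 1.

The difference (2*exp(x)) - (4) = 2*exp(x) - 4 changes sign at x = log(2) inside [0, 1], so split the integral there.
∫[0,log(2)] (2*exp(x) - 4) dx = 2 - log(16); the area of that piece is -2 + log(16).
∫[log(2),1] (2*exp(x) - 4) dx = -8 + 4*log(2) + 2*exp(1).
Total area = (-2 + log(16)) + (-8 + 4*log(2) + 2*exp(1)) = -10 + 2*exp(1) + 8*log(2).

-10 + 2*exp(1) + 8*log(2)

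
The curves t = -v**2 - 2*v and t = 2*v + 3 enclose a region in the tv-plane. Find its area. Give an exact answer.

4/3

Both boundary curves give t as a function of v, so integrate with respect to v. Setting them equal: -v**2 - 4*v - 3 = 0, i.e. -(v + 1)*(v + 3) = 0, so they meet at v = -3, -1.
For v in [-3, -1], t = -v**2 - 2*v is on the right; area = ∫[-3,-1] (-v**2 - 4*v - 3) dv = 4/3.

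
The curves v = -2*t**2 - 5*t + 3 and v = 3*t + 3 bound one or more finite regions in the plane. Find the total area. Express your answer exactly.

Set the curves equal: -2*t**2 - 5*t + 3 = 3*t + 3, so -2*t**2 - 8*t = 0, which factors as -2*t*(t + 4) = 0. The curves meet at t = -4, 0.
On [-4, 0], v = -2*t**2 - 5*t + 3 is on top; that piece has area ∫[-4,0] (-2*t**2 - 8*t) dt = 64/3.

64/3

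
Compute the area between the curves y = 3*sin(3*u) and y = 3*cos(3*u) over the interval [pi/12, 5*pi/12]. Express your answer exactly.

2*sqrt(2)

On [pi/12, 5*pi/12], (3*sin(3*u)) - (3*cos(3*u)) = 3*sin(3*u) - 3*cos(3*u) is ≥ 0 throughout, so the area is a single integral of |3*sin(3*u) - 3*cos(3*u)|.
∫[pi/12,5*pi/12] (3*sin(3*u) - 3*cos(3*u)) du = 2*sqrt(2).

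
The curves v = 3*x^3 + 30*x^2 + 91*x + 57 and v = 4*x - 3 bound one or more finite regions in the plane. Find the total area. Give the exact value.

71/2

Set the curves equal: 3*x^3 + 30*x^2 + 91*x + 57 = 4*x - 3, so 3*x^3 + 30*x^2 + 87*x + 60 = 0, which factors as 3*(x + 1)*(x + 4)*(x + 5) = 0. The curves meet at x = -5, -4, -1.
On [-5, -4], v = 3*x^3 + 30*x^2 + 91*x + 57 is on top; that piece has area ∫[-5,-4] (3*x^3 + 30*x^2 + 87*x + 60) dx = 7/4.
On [-4, -1], v = 4*x - 3 is on top; that piece has area ∫[-4,-1] (-(3*x^3 + 30*x^2 + 87*x + 60)) dx = 135/4.
Total enclosed area = 7/4 + 135/4 = 71/2.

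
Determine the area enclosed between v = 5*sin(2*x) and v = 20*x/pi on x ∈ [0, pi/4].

On [0, pi/4], (5*sin(2*x)) - (20*x/pi) = -20*x/pi + 5*sin(2*x) is ≥ 0 throughout, so the area is a single integral of |-20*x/pi + 5*sin(2*x)|.
∫[0,pi/4] (-20*x/pi + 5*sin(2*x)) dx = 5/2 - 5*pi/8.

5/2 - 5*pi/8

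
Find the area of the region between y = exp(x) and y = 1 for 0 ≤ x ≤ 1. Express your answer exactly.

On [0, 1], (exp(x)) - (1) = exp(x) - 1 is ≥ 0 throughout, so the area is a single integral of |exp(x) - 1|.
∫[0,1] (exp(x) - 1) dx = -2 + exp(1).

-2 + exp(1)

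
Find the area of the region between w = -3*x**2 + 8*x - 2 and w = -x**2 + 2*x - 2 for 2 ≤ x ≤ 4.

6

The difference (-3*x**2 + 8*x - 2) - (-x**2 + 2*x - 2) = -2*x**2 + 6*x changes sign at x = 3 inside [2, 4], so split the integral there.
∫[2,3] (-2*x**2 + 6*x) dx = 7/3.
∫[3,4] (-2*x**2 + 6*x) dx = -11/3; the area of that piece is 11/3.
Total area = 7/3 + 11/3 = 6.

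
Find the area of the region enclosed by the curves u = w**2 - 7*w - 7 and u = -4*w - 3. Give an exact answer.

125/6

Both boundary curves give u as a function of w, so integrate with respect to w. Setting them equal: w**2 - 3*w - 4 = 0, i.e. (w - 4)*(w + 1) = 0, so they meet at w = -1, 4.
For w in [-1, 4], u = w**2 - 7*w - 7 is on the left; area = ∫[-1,4] (-(w**2 - 3*w - 4)) dw = 125/6.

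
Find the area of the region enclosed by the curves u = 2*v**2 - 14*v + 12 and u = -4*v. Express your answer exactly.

Both boundary curves give u as a function of v, so integrate with respect to v. Setting them equal: 2*v**2 - 10*v + 12 = 0, i.e. 2*(v - 3)*(v - 2) = 0, so they meet at v = 2, 3.
For v in [2, 3], u = 2*v**2 - 14*v + 12 is on the left; area = ∫[2,3] (-(2*v**2 - 10*v + 12)) dv = 1/3.

1/3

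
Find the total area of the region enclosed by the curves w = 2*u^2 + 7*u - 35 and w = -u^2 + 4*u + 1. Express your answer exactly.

343/2

Set the curves equal: 2*u^2 + 7*u - 35 = -u^2 + 4*u + 1, so 3*u^2 + 3*u - 36 = 0, which factors as 3*(u - 3)*(u + 4) = 0. The curves meet at u = -4, 3.
On [-4, 3], w = -u^2 + 4*u + 1 is on top; that piece has area ∫[-4,3] (-(3*u^2 + 3*u - 36)) du = 343/2.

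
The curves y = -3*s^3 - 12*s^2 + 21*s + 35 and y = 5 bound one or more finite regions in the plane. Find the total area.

937/4

Set the curves equal: -3*s^3 - 12*s^2 + 21*s + 35 = 5, so -3*s^3 - 12*s^2 + 21*s + 30 = 0, which factors as -3*(s - 2)*(s + 1)*(s + 5) = 0. The curves meet at s = -5, -1, 2.
On [-5, -1], y = 5 is on top; that piece has area ∫[-5,-1] (-(-3*s^3 - 12*s^2 + 21*s + 30)) ds = 160.
On [-1, 2], y = -3*s^3 - 12*s^2 + 21*s + 35 is on top; that piece has area ∫[-1,2] (-3*s^3 - 12*s^2 + 21*s + 30) ds = 297/4.
Total enclosed area = 160 + 297/4 = 937/4.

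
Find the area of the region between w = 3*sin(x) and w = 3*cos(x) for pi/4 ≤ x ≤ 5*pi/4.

On [pi/4, 5*pi/4], (3*sin(x)) - (3*cos(x)) = 3*sin(x) - 3*cos(x) is ≥ 0 throughout, so the area is a single integral of |3*sin(x) - 3*cos(x)|.
∫[pi/4,5*pi/4] (3*sin(x) - 3*cos(x)) dx = 6*sqrt(2).

6*sqrt(2)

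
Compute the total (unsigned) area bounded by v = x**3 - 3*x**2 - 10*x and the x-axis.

The curve meets the x-axis where x**3 - 3*x**2 - 10*x = 0, i.e. x*(x - 5)*(x + 2) = 0, at x = -2, 0, 5.
On [-2, 0] the curve lies above the axis; ∫[-2,0] (x**3 - 3*x**2 - 10*x) dx = 8, giving area 8.
On [0, 5] the curve lies below the axis; ∫[0,5] (x**3 - 3*x**2 - 10*x) dx = -375/4, giving area 375/4.
Total area = 8 + 375/4 = 407/4.

407/4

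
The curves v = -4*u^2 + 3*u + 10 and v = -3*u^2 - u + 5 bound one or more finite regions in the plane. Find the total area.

Set the curves equal: -4*u^2 + 3*u + 10 = -3*u^2 - u + 5, so -u^2 + 4*u + 5 = 0, which factors as -(u - 5)*(u + 1) = 0. The curves meet at u = -1, 5.
On [-1, 5], v = -4*u^2 + 3*u + 10 is on top; that piece has area ∫[-1,5] (-u^2 + 4*u + 5) du = 36.

36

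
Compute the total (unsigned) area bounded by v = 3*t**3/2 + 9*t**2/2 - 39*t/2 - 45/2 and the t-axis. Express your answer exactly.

192

The curve meets the t-axis where 3*t**3/2 + 9*t**2/2 - 39*t/2 - 45/2 = 0, i.e. 3*(t - 3)*(t + 1)*(t + 5)/2 = 0, at t = -5, -1, 3.
On [-5, -1] the curve lies above the axis; ∫[-5,-1] (3*t**3/2 + 9*t**2/2 - 39*t/2 - 45/2) dt = 96, giving area 96.
On [-1, 3] the curve lies below the axis; ∫[-1,3] (3*t**3/2 + 9*t**2/2 - 39*t/2 - 45/2) dt = -96, giving area 96.
Total area = 96 + 96 = 192.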